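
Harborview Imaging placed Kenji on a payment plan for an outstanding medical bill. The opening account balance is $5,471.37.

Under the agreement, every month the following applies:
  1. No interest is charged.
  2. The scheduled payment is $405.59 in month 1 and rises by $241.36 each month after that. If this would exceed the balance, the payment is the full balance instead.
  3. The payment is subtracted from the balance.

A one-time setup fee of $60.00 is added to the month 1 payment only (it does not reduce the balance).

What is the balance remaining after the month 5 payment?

# | Opening | Payment | Fee | End bal
1 | $5,471.37 | $405.59 | $60.00 | $5,065.78
2 | $5,065.78 | $646.95 | — | $4,418.83
3 | $4,418.83 | $888.31 | — | $3,530.52
4 | $3,530.52 | $1,129.67 | — | $2,400.85
5 | $2,400.85 | $1,371.03 | — | $1,029.82

$1,029.82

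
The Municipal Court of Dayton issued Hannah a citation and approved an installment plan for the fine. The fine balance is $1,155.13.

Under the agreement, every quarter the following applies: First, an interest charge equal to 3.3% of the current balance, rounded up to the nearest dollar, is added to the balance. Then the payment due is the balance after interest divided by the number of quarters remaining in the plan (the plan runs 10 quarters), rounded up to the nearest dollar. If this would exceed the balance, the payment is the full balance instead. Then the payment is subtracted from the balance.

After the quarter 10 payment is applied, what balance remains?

$0.00

# | Opening | Interest | Payment | End bal
1 | $1,155.13 | $39.00 | $120.00 | $1,074.13
2 | $1,074.13 | $36.00 | $124.00 | $986.13
3 | $986.13 | $33.00 | $128.00 | $891.13
4 | $891.13 | $30.00 | $132.00 | $789.13
5 | $789.13 | $27.00 | $137.00 | $679.13
6 | $679.13 | $23.00 | $141.00 | $561.13
7 | $561.13 | $19.00 | $146.00 | $434.13
8 | $434.13 | $15.00 | $150.00 | $299.13
9 | $299.13 | $10.00 | $155.00 | $154.13
10 | $154.13 | $6.00 | $160.13 | $0.00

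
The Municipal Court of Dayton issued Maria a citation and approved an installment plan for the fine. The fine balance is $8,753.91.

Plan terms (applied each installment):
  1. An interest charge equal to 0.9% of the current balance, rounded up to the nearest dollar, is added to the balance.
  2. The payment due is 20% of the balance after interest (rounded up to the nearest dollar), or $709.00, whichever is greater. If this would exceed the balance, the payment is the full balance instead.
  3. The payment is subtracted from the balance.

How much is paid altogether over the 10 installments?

$9,099.91

Installment 1: opening $8,753.91; interest $79.00 → $8,832.91; payment $1,767.00; balance $7,065.91
Installment 2: opening $7,065.91; interest $64.00 → $7,129.91; payment $1,426.00; balance $5,703.91
Installment 3: opening $5,703.91; interest $52.00 → $5,755.91; payment $1,152.00; balance $4,603.91
Installment 4: opening $4,603.91; interest $42.00 → $4,645.91; payment $930.00; balance $3,715.91
Installment 5: opening $3,715.91; interest $34.00 → $3,749.91; payment $750.00; balance $2,999.91
Installment 6: opening $2,999.91; interest $27.00 → $3,026.91; payment $709.00; balance $2,317.91
Installment 7: opening $2,317.91; interest $21.00 → $2,338.91; payment $709.00; balance $1,629.91
Installment 8: opening $1,629.91; interest $15.00 → $1,644.91; payment $709.00; balance $935.91
Installment 9: opening $935.91; interest $9.00 → $944.91; payment $709.00; balance $235.91
Installment 10: opening $235.91; interest $3.00 → $238.91; payment $238.91; balance $0.00
Total paid: $9,099.91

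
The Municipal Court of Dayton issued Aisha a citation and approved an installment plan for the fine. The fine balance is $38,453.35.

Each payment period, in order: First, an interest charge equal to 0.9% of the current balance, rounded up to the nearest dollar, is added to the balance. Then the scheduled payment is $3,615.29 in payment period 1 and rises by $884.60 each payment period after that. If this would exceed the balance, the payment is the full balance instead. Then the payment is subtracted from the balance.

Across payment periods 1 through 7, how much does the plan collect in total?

Payment period 1: $38,453.35 +$347.00 interest = $38,800.35; pay $3,615.29 → $35,185.06
Payment period 2: $35,185.06 +$317.00 interest = $35,502.06; pay $4,499.89 → $31,002.17
Payment period 3: $31,002.17 +$280.00 interest = $31,282.17; pay $5,384.49 → $25,897.68
Payment period 4: $25,897.68 +$234.00 interest = $26,131.68; pay $6,269.09 → $19,862.59
Payment period 5: $19,862.59 +$179.00 interest = $20,041.59; pay $7,153.69 → $12,887.90
Payment period 6: $12,887.90 +$116.00 interest = $13,003.90; pay $8,038.29 → $4,965.61
Payment period 7: $4,965.61 +$45.00 interest = $5,010.61; pay $5,010.61 → $0.00
Total paid: $39,971.35

$39,971.35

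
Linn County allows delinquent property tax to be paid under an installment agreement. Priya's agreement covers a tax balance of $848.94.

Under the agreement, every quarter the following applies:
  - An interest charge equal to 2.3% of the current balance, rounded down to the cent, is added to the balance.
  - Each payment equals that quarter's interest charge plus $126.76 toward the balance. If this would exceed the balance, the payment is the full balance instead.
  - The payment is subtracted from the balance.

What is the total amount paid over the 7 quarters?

$924.36

Quarter 1: opening $848.94; interest $19.52 → $868.46; payment $146.28; balance $722.18
Quarter 2: opening $722.18; interest $16.61 → $738.79; payment $143.37; balance $595.42
Quarter 3: opening $595.42; interest $13.69 → $609.11; payment $140.45; balance $468.66
Quarter 4: opening $468.66; interest $10.77 → $479.43; payment $137.53; balance $341.90
Quarter 5: opening $341.90; interest $7.86 → $349.76; payment $134.62; balance $215.14
Quarter 6: opening $215.14; interest $4.94 → $220.08; payment $131.70; balance $88.38
Quarter 7: opening $88.38; interest $2.03 → $90.41; payment $90.41; balance $0.00
Total paid: $924.36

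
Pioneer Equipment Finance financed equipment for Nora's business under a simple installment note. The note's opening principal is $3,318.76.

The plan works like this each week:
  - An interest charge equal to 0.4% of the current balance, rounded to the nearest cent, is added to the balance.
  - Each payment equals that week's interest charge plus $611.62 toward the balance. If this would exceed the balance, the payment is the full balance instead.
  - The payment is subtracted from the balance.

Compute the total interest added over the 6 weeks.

# | Opening | Interest | Payment | End bal
1 | $3,318.76 | $13.28 | $624.90 | $2,707.14
2 | $2,707.14 | $10.83 | $622.45 | $2,095.52
3 | $2,095.52 | $8.38 | $620.00 | $1,483.90
4 | $1,483.90 | $5.94 | $617.56 | $872.28
5 | $872.28 | $3.49 | $615.11 | $260.66
6 | $260.66 | $1.04 | $261.70 | $0.00
Total interest: $13.28 + $10.83 + $8.38 + $5.94 + $3.49 + $1.04 = $42.96

$42.96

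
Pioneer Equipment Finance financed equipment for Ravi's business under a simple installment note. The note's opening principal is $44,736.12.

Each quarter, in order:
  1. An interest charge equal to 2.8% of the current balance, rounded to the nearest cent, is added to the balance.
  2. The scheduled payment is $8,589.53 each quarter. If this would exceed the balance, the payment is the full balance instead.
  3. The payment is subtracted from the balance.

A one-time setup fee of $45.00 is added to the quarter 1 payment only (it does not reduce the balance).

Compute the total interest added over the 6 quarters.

Quarter 1: opening $44,736.12; interest $1,252.61 → $45,988.73; payment $8,589.53 (+ $45.00 fee); balance $37,399.20
Quarter 2: opening $37,399.20; interest $1,047.18 → $38,446.38; payment $8,589.53; balance $29,856.85
Quarter 3: opening $29,856.85; interest $835.99 → $30,692.84; payment $8,589.53; balance $22,103.31
Quarter 4: opening $22,103.31; interest $618.89 → $22,722.20; payment $8,589.53; balance $14,132.67
Quarter 5: opening $14,132.67; interest $395.71 → $14,528.38; payment $8,589.53; balance $5,938.85
Quarter 6: opening $5,938.85; interest $166.29 → $6,105.14; payment $6,105.14; balance $0.00
Total interest: $1,252.61 + $1,047.18 + $835.99 + $618.89 + $395.71 + $166.29 = $4,316.67

$4,316.67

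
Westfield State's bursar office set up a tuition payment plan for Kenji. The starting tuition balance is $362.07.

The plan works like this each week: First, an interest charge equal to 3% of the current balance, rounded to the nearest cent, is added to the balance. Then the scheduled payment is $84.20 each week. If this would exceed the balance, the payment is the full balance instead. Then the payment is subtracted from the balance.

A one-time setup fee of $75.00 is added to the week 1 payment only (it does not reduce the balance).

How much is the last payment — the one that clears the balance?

$56.91

Week 1: opening $362.07; interest $10.86 → $372.93; payment $84.20 (+ $75.00 fee); balance $288.73
Week 2: opening $288.73; interest $8.66 → $297.39; payment $84.20; balance $213.19
Week 3: opening $213.19; interest $6.40 → $219.59; payment $84.20; balance $135.39
Week 4: opening $135.39; interest $4.06 → $139.45; payment $84.20; balance $55.25
Week 5: opening $55.25; interest $1.66 → $56.91; payment $56.91; balance $0.00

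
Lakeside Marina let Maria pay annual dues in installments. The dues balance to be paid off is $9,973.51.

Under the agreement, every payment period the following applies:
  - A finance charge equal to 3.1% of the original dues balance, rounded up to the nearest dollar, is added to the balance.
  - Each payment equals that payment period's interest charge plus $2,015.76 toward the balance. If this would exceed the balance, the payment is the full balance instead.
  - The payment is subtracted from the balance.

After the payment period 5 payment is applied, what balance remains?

$0.00

Payment period 1: opening $9,973.51; interest $310.00 → $10,283.51; payment $2,325.76; balance $7,957.75
Payment period 2: opening $7,957.75; interest $310.00 → $8,267.75; payment $2,325.76; balance $5,941.99
Payment period 3: opening $5,941.99; interest $310.00 → $6,251.99; payment $2,325.76; balance $3,926.23
Payment period 4: opening $3,926.23; interest $310.00 → $4,236.23; payment $2,325.76; balance $1,910.47
Payment period 5: opening $1,910.47; interest $310.00 → $2,220.47; payment $2,220.47; balance $0.00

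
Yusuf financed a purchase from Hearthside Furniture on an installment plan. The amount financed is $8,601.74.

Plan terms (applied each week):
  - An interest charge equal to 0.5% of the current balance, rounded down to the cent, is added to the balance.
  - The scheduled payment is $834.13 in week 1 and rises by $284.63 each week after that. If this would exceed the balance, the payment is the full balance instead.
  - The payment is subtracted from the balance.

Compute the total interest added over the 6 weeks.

Week 1: $8,601.74 +$43.00 interest = $8,644.74; pay $834.13 → $7,810.61
Week 2: $7,810.61 +$39.05 interest = $7,849.66; pay $1,118.76 → $6,730.90
Week 3: $6,730.90 +$33.65 interest = $6,764.55; pay $1,403.39 → $5,361.16
Week 4: $5,361.16 +$26.80 interest = $5,387.96; pay $1,688.02 → $3,699.94
Week 5: $3,699.94 +$18.49 interest = $3,718.43; pay $1,972.65 → $1,745.78
Week 6: $1,745.78 +$8.72 interest = $1,754.50; pay $1,754.50 → $0.00
Total interest: $43.00 + $39.05 + $33.65 + $26.80 + $18.49 + $8.72 = $169.71

$169.71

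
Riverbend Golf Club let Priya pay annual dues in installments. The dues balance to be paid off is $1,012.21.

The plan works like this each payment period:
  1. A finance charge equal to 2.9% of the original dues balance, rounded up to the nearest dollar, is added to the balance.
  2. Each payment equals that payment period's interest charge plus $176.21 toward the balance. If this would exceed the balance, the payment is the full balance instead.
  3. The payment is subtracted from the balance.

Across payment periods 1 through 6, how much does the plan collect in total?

$1,192.21

Payment period 1: $1,012.21 +$30.00 interest = $1,042.21; pay $206.21 → $836.00
Payment period 2: $836.00 +$30.00 interest = $866.00; pay $206.21 → $659.79
Payment period 3: $659.79 +$30.00 interest = $689.79; pay $206.21 → $483.58
Payment period 4: $483.58 +$30.00 interest = $513.58; pay $206.21 → $307.37
Payment period 5: $307.37 +$30.00 interest = $337.37; pay $206.21 → $131.16
Payment period 6: $131.16 +$30.00 interest = $161.16; pay $161.16 → $0.00
Total paid: $1,192.21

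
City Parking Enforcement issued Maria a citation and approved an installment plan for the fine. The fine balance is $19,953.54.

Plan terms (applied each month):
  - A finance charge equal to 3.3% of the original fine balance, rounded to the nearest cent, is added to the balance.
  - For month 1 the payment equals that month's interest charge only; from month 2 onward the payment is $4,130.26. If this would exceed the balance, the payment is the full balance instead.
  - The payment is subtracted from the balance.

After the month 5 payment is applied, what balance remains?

$6,066.38

# | Opening | Interest | Payment | End bal
1 | $19,953.54 | $658.47 | $658.47 | $19,953.54
2 | $19,953.54 | $658.47 | $4,130.26 | $16,481.75
3 | $16,481.75 | $658.47 | $4,130.26 | $13,009.96
4 | $13,009.96 | $658.47 | $4,130.26 | $9,538.17
5 | $9,538.17 | $658.47 | $4,130.26 | $6,066.38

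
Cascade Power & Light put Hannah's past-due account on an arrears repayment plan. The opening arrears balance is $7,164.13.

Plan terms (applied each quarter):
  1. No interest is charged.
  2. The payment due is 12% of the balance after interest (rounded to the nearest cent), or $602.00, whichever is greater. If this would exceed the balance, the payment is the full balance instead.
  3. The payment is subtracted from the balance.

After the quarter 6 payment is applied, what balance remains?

$3,076.15

Quarter 1: opening $7,164.13; payment $859.70; balance $6,304.43
Quarter 2: opening $6,304.43; payment $756.53; balance $5,547.90
Quarter 3: opening $5,547.90; payment $665.75; balance $4,882.15
Quarter 4: opening $4,882.15; payment $602.00; balance $4,280.15
Quarter 5: opening $4,280.15; payment $602.00; balance $3,678.15
Quarter 6: opening $3,678.15; payment $602.00; balance $3,076.15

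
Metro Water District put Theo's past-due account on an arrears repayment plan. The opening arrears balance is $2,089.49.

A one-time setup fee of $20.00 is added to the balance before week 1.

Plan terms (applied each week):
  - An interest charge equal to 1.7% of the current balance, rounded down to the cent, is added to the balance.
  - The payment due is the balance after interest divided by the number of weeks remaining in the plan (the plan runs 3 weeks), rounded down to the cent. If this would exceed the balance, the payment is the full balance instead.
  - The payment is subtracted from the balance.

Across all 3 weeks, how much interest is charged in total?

Week 1: opening $2,109.49; interest $35.86 → $2,145.35; payment $715.11; balance $1,430.24
Week 2: opening $1,430.24; interest $24.31 → $1,454.55; payment $727.27; balance $727.28
Week 3: opening $727.28; interest $12.36 → $739.64; payment $739.64; balance $0.00
Total interest: $35.86 + $24.31 + $12.36 = $72.53

$72.53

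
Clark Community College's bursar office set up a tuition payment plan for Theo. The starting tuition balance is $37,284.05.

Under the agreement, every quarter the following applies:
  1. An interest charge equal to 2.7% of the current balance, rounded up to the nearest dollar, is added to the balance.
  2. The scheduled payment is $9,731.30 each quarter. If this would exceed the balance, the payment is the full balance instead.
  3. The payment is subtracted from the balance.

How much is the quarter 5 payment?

Quarter 1: opening $37,284.05; interest $1,007.00 → $38,291.05; payment $9,731.30; balance $28,559.75
Quarter 2: opening $28,559.75; interest $772.00 → $29,331.75; payment $9,731.30; balance $19,600.45
Quarter 3: opening $19,600.45; interest $530.00 → $20,130.45; payment $9,731.30; balance $10,399.15
Quarter 4: opening $10,399.15; interest $281.00 → $10,680.15; payment $9,731.30; balance $948.85
Quarter 5: opening $948.85; interest $26.00 → $974.85; payment $974.85; balance $0.00

$974.85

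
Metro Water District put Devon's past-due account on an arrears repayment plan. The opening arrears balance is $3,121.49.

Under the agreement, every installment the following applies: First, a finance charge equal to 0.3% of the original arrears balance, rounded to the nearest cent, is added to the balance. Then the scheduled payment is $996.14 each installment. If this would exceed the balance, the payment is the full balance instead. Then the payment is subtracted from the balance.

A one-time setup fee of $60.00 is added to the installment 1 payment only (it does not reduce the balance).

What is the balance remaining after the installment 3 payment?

Installment 1: opening $3,121.49; interest $9.36 → $3,130.85; payment $996.14 (+ $60.00 fee); balance $2,134.71
Installment 2: opening $2,134.71; interest $9.36 → $2,144.07; payment $996.14; balance $1,147.93
Installment 3: opening $1,147.93; interest $9.36 → $1,157.29; payment $996.14; balance $161.15

$161.15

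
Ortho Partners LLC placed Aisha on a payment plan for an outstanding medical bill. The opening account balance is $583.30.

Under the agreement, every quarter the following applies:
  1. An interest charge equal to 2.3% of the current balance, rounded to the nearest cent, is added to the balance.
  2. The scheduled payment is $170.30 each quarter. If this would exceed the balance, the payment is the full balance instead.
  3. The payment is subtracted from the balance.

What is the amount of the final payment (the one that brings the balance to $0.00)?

# | Opening | Interest | Payment | End bal
1 | $583.30 | $13.42 | $170.30 | $426.42
2 | $426.42 | $9.81 | $170.30 | $265.93
3 | $265.93 | $6.12 | $170.30 | $101.75
4 | $101.75 | $2.34 | $104.09 | $0.00

$104.09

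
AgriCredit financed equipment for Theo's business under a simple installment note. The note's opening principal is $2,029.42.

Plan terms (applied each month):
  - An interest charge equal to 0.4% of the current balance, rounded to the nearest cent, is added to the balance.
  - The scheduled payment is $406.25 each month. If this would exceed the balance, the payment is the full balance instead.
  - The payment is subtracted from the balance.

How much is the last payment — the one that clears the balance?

Month 1: $2,029.42 +$8.12 interest = $2,037.54; pay $406.25 → $1,631.29
Month 2: $1,631.29 +$6.53 interest = $1,637.82; pay $406.25 → $1,231.57
Month 3: $1,231.57 +$4.93 interest = $1,236.50; pay $406.25 → $830.25
Month 4: $830.25 +$3.32 interest = $833.57; pay $406.25 → $427.32
Month 5: $427.32 +$1.71 interest = $429.03; pay $406.25 → $22.78
Month 6: $22.78 +$0.09 interest = $22.87; pay $22.87 → $0.00

$22.87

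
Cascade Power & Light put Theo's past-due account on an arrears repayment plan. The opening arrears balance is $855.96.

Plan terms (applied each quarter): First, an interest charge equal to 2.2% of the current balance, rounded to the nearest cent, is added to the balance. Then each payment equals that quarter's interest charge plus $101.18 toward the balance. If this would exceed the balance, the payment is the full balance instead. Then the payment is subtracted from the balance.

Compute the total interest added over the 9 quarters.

$89.35

Quarter 1: opening $855.96; interest $18.83 → $874.79; payment $120.01; balance $754.78
Quarter 2: opening $754.78; interest $16.61 → $771.39; payment $117.79; balance $653.60
Quarter 3: opening $653.60; interest $14.38 → $667.98; payment $115.56; balance $552.42
Quarter 4: opening $552.42; interest $12.15 → $564.57; payment $113.33; balance $451.24
Quarter 5: opening $451.24; interest $9.93 → $461.17; payment $111.11; balance $350.06
Quarter 6: opening $350.06; interest $7.70 → $357.76; payment $108.88; balance $248.88
Quarter 7: opening $248.88; interest $5.48 → $254.36; payment $106.66; balance $147.70
Quarter 8: opening $147.70; interest $3.25 → $150.95; payment $104.43; balance $46.52
Quarter 9: opening $46.52; interest $1.02 → $47.54; payment $47.54; balance $0.00
Total interest: $18.83 + $16.61 + $14.38 + $12.15 + $9.93 + $7.70 + $5.48 + $3.25 + $1.02 = $89.35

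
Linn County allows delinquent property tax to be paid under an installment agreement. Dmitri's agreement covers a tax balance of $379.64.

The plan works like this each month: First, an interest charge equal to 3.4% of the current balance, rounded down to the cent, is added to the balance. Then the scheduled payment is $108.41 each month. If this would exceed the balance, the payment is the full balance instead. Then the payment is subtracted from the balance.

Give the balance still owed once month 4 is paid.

$0.00

Month 1: $379.64 +$12.90 interest = $392.54; pay $108.41 → $284.13
Month 2: $284.13 +$9.66 interest = $293.79; pay $108.41 → $185.38
Month 3: $185.38 +$6.30 interest = $191.68; pay $108.41 → $83.27
Month 4: $83.27 +$2.83 interest = $86.10; pay $86.10 → $0.00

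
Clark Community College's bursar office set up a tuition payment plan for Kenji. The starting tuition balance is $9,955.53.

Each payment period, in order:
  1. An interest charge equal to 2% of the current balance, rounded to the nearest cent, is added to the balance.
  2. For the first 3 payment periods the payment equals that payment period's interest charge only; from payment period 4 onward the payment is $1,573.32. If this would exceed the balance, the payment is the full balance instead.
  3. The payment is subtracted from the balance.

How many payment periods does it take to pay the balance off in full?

# | Opening | Interest | Payment | End bal
1 | $9,955.53 | $199.11 | $199.11 | $9,955.53
2 | $9,955.53 | $199.11 | $199.11 | $9,955.53
3 | $9,955.53 | $199.11 | $199.11 | $9,955.53
4 | $9,955.53 | $199.11 | $1,573.32 | $8,581.32
5 | $8,581.32 | $171.63 | $1,573.32 | $7,179.63
6 | $7,179.63 | $143.59 | $1,573.32 | $5,749.90
7 | $5,749.90 | $115.00 | $1,573.32 | $4,291.58
8 | $4,291.58 | $85.83 | $1,573.32 | $2,804.09
9 | $2,804.09 | $56.08 | $1,573.32 | $1,286.85
10 | $1,286.85 | $25.74 | $1,312.59 | $0.00
Balance reaches $0.00 in payment period 10.

10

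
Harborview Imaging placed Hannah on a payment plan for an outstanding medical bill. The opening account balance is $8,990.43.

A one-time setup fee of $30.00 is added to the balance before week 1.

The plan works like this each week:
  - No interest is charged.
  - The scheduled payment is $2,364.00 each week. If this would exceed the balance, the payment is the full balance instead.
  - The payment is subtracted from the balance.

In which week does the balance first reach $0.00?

# | Opening | Payment | End bal
1 | $9,020.43 | $2,364.00 | $6,656.43
2 | $6,656.43 | $2,364.00 | $4,292.43
3 | $4,292.43 | $2,364.00 | $1,928.43
4 | $1,928.43 | $1,928.43 | $0.00
Balance reaches $0.00 in week 4.

4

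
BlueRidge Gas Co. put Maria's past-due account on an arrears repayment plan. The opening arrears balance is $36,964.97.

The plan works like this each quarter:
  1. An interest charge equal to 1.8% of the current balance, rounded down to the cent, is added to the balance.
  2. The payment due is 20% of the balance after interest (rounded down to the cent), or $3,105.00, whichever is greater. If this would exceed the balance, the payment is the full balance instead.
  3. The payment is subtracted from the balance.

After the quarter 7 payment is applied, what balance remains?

$7,457.92

# | Opening | Interest | Payment | End bal
1 | $36,964.97 | $665.36 | $7,526.06 | $30,104.27
2 | $30,104.27 | $541.87 | $6,129.22 | $24,516.92
3 | $24,516.92 | $441.30 | $4,991.64 | $19,966.58
4 | $19,966.58 | $359.39 | $4,065.19 | $16,260.78
5 | $16,260.78 | $292.69 | $3,310.69 | $13,242.78
6 | $13,242.78 | $238.37 | $3,105.00 | $10,376.15
7 | $10,376.15 | $186.77 | $3,105.00 | $7,457.92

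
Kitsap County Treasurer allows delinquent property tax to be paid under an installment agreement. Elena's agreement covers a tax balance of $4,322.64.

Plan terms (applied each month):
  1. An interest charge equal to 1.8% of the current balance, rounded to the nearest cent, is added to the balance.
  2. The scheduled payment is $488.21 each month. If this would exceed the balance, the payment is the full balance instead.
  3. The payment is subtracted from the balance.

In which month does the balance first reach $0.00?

Month 1: $4,322.64 +$77.81 interest = $4,400.45; pay $488.21 → $3,912.24
Month 2: $3,912.24 +$70.42 interest = $3,982.66; pay $488.21 → $3,494.45
Month 3: $3,494.45 +$62.90 interest = $3,557.35; pay $488.21 → $3,069.14
Month 4: $3,069.14 +$55.24 interest = $3,124.38; pay $488.21 → $2,636.17
Month 5: $2,636.17 +$47.45 interest = $2,683.62; pay $488.21 → $2,195.41
Month 6: $2,195.41 +$39.52 interest = $2,234.93; pay $488.21 → $1,746.72
Month 7: $1,746.72 +$31.44 interest = $1,778.16; pay $488.21 → $1,289.95
Month 8: $1,289.95 +$23.22 interest = $1,313.17; pay $488.21 → $824.96
Month 9: $824.96 +$14.85 interest = $839.81; pay $488.21 → $351.60
Month 10: $351.60 +$6.33 interest = $357.93; pay $357.93 → $0.00
Balance reaches $0.00 in month 10.

10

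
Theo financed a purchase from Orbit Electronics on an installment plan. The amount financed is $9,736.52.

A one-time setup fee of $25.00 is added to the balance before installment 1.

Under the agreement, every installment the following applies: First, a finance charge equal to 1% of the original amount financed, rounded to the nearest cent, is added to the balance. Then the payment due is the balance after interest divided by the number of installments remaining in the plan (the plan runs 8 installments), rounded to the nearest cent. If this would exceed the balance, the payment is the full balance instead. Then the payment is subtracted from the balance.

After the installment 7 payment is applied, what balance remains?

$1,387.46

Installment 1: $9,761.52 +$97.37 interest = $9,858.89; pay $1,232.36 → $8,626.53
Installment 2: $8,626.53 +$97.37 interest = $8,723.90; pay $1,246.27 → $7,477.63
Installment 3: $7,477.63 +$97.37 interest = $7,575.00; pay $1,262.50 → $6,312.50
Installment 4: $6,312.50 +$97.37 interest = $6,409.87; pay $1,281.97 → $5,127.90
Installment 5: $5,127.90 +$97.37 interest = $5,225.27; pay $1,306.32 → $3,918.95
Installment 6: $3,918.95 +$97.37 interest = $4,016.32; pay $1,338.77 → $2,677.55
Installment 7: $2,677.55 +$97.37 interest = $2,774.92; pay $1,387.46 → $1,387.46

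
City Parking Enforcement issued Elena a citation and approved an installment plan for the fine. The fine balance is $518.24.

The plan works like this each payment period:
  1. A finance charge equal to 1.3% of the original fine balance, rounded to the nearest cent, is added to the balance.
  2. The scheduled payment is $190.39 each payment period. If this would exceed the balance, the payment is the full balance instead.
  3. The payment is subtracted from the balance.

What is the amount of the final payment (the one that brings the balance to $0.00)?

# | Opening | Interest | Payment | End bal
1 | $518.24 | $6.74 | $190.39 | $334.59
2 | $334.59 | $6.74 | $190.39 | $150.94
3 | $150.94 | $6.74 | $157.68 | $0.00

$157.68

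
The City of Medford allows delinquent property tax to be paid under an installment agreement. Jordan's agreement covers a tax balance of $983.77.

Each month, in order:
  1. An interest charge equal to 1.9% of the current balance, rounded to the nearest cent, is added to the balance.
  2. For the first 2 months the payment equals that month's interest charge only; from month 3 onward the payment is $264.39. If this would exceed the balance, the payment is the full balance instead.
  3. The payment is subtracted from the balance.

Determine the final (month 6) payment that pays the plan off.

Month 1: $983.77 +$18.69 interest = $1,002.46; pay $18.69 → $983.77
Month 2: $983.77 +$18.69 interest = $1,002.46; pay $18.69 → $983.77
Month 3: $983.77 +$18.69 interest = $1,002.46; pay $264.39 → $738.07
Month 4: $738.07 +$14.02 interest = $752.09; pay $264.39 → $487.70
Month 5: $487.70 +$9.27 interest = $496.97; pay $264.39 → $232.58
Month 6: $232.58 +$4.42 interest = $237.00; pay $237.00 → $0.00

$237.00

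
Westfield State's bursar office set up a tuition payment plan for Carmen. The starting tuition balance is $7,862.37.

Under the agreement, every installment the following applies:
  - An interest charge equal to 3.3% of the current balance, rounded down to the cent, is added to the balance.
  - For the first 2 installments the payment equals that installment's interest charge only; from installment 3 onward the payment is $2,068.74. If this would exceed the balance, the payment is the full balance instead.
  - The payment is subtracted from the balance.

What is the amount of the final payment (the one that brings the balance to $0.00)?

# | Opening | Interest | Payment | End bal
1 | $7,862.37 | $259.45 | $259.45 | $7,862.37
2 | $7,862.37 | $259.45 | $259.45 | $7,862.37
3 | $7,862.37 | $259.45 | $2,068.74 | $6,053.08
4 | $6,053.08 | $199.75 | $2,068.74 | $4,184.09
5 | $4,184.09 | $138.07 | $2,068.74 | $2,253.42
6 | $2,253.42 | $74.36 | $2,068.74 | $259.04
7 | $259.04 | $8.54 | $267.58 | $0.00

$267.58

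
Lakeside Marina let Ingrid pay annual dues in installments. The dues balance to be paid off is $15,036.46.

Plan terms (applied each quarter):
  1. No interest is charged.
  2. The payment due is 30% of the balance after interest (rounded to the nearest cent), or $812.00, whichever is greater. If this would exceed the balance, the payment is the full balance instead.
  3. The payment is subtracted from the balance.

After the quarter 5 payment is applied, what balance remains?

Quarter 1: $15,036.46 − $4,510.94 → $10,525.52
Quarter 2: $10,525.52 − $3,157.66 → $7,367.86
Quarter 3: $7,367.86 − $2,210.36 → $5,157.50
Quarter 4: $5,157.50 − $1,547.25 → $3,610.25
Quarter 5: $3,610.25 − $1,083.08 → $2,527.17

$2,527.17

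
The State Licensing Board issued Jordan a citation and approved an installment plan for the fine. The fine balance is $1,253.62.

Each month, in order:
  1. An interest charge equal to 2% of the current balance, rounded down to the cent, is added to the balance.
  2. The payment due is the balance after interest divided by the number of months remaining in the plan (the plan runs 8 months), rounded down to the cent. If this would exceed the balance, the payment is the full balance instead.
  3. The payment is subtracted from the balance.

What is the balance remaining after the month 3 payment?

Month 1: opening $1,253.62; interest $25.07 → $1,278.69; payment $159.83; balance $1,118.86
Month 2: opening $1,118.86; interest $22.37 → $1,141.23; payment $163.03; balance $978.20
Month 3: opening $978.20; interest $19.56 → $997.76; payment $166.29; balance $831.47

$831.47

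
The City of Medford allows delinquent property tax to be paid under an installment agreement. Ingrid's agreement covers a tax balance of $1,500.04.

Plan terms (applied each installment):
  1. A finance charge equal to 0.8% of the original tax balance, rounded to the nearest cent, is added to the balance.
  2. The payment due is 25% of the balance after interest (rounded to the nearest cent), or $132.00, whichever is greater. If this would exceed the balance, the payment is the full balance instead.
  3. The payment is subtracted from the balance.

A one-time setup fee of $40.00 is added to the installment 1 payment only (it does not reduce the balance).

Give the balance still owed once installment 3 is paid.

Installment 1: $1,500.04 +$12.00 interest = $1,512.04; pay $378.01 (+ $40.00 fee) → $1,134.03
Installment 2: $1,134.03 +$12.00 interest = $1,146.03; pay $286.51 → $859.52
Installment 3: $859.52 +$12.00 interest = $871.52; pay $217.88 → $653.64

$653.64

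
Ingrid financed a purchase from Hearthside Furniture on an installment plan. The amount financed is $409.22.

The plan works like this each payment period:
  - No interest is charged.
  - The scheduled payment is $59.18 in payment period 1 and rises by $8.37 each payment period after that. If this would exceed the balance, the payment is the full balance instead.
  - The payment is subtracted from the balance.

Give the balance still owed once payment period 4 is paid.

$122.28

Payment period 1: opening $409.22; payment $59.18; balance $350.04
Payment period 2: opening $350.04; payment $67.55; balance $282.49
Payment period 3: opening $282.49; payment $75.92; balance $206.57
Payment period 4: opening $206.57; payment $84.29; balance $122.28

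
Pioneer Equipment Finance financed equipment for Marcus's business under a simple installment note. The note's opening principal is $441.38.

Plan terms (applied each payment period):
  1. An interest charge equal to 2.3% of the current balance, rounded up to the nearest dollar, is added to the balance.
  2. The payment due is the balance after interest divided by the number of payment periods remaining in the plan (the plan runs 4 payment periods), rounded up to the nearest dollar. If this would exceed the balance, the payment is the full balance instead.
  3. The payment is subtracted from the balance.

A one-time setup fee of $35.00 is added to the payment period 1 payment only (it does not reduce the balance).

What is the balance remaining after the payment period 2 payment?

Payment period 1: $441.38 +$11.00 interest = $452.38; pay $114.00 (+ $35.00 fee) → $338.38
Payment period 2: $338.38 +$8.00 interest = $346.38; pay $116.00 → $230.38

$230.38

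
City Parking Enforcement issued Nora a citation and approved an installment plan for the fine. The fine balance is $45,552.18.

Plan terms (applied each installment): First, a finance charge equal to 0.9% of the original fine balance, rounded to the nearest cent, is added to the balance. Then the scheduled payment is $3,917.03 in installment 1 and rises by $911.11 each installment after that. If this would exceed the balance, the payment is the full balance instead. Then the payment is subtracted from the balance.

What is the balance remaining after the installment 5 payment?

# | Opening | Interest | Payment | End bal
1 | $45,552.18 | $409.97 | $3,917.03 | $42,045.12
2 | $42,045.12 | $409.97 | $4,828.14 | $37,626.95
3 | $37,626.95 | $409.97 | $5,739.25 | $32,297.67
4 | $32,297.67 | $409.97 | $6,650.36 | $26,057.28
5 | $26,057.28 | $409.97 | $7,561.47 | $18,905.78

$18,905.78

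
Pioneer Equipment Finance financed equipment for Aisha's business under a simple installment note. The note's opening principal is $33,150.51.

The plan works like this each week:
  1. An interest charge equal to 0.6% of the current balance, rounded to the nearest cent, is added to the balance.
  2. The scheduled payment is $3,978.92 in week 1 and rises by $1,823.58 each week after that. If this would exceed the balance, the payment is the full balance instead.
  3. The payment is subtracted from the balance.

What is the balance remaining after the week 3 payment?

Week 1: $33,150.51 +$198.90 interest = $33,349.41; pay $3,978.92 → $29,370.49
Week 2: $29,370.49 +$176.22 interest = $29,546.71; pay $5,802.50 → $23,744.21
Week 3: $23,744.21 +$142.47 interest = $23,886.68; pay $7,626.08 → $16,260.60

$16,260.60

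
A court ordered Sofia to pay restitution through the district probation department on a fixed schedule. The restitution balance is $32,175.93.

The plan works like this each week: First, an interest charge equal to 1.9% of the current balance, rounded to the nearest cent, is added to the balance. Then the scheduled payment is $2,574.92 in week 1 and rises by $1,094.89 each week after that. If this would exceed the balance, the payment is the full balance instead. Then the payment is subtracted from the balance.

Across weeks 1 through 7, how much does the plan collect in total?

# | Opening | Interest | Payment | End bal
1 | $32,175.93 | $611.34 | $2,574.92 | $30,212.35
2 | $30,212.35 | $574.03 | $3,669.81 | $27,116.57
3 | $27,116.57 | $515.21 | $4,764.70 | $22,867.08
4 | $22,867.08 | $434.47 | $5,859.59 | $17,441.96
5 | $17,441.96 | $331.40 | $6,954.48 | $10,818.88
6 | $10,818.88 | $205.56 | $8,049.37 | $2,975.07
7 | $2,975.07 | $56.53 | $3,031.60 | $0.00
Total paid: $34,904.47

$34,904.47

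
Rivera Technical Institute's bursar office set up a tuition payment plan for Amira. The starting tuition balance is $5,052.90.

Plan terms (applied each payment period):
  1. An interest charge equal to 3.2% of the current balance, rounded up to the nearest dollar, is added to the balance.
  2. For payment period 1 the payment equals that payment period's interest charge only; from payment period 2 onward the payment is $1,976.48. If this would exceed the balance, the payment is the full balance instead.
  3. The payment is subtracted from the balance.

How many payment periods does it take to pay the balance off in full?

4

Payment period 1: opening $5,052.90; interest $162.00 → $5,214.90; payment $162.00; balance $5,052.90
Payment period 2: opening $5,052.90; interest $162.00 → $5,214.90; payment $1,976.48; balance $3,238.42
Payment period 3: opening $3,238.42; interest $104.00 → $3,342.42; payment $1,976.48; balance $1,365.94
Payment period 4: opening $1,365.94; interest $44.00 → $1,409.94; payment $1,409.94; balance $0.00
Balance reaches $0.00 in payment period 4.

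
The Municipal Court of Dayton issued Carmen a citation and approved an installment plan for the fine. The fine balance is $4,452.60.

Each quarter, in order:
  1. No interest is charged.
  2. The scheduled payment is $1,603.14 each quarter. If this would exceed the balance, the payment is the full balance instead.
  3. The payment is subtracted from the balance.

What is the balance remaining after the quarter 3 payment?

Quarter 1: $4,452.60 − $1,603.14 → $2,849.46
Quarter 2: $2,849.46 − $1,603.14 → $1,246.32
Quarter 3: $1,246.32 − $1,246.32 → $0.00

$0.00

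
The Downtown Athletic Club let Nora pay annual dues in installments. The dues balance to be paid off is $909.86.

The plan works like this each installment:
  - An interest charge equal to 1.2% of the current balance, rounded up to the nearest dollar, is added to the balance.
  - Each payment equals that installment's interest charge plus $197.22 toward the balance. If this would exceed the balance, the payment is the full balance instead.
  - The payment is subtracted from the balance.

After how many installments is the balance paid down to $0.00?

# | Opening | Interest | Payment | End bal
1 | $909.86 | $11.00 | $208.22 | $712.64
2 | $712.64 | $9.00 | $206.22 | $515.42
3 | $515.42 | $7.00 | $204.22 | $318.20
4 | $318.20 | $4.00 | $201.22 | $120.98
5 | $120.98 | $2.00 | $122.98 | $0.00
Balance reaches $0.00 in installment 5.

5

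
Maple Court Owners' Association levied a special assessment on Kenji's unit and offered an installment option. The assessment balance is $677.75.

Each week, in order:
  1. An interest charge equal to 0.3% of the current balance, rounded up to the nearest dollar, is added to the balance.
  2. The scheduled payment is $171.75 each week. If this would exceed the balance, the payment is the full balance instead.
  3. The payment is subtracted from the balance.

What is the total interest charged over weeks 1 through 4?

$8.00

Week 1: opening $677.75; interest $3.00 → $680.75; payment $171.75; balance $509.00
Week 2: opening $509.00; interest $2.00 → $511.00; payment $171.75; balance $339.25
Week 3: opening $339.25; interest $2.00 → $341.25; payment $171.75; balance $169.50
Week 4: opening $169.50; interest $1.00 → $170.50; payment $170.50; balance $0.00
Total interest: $3.00 + $2.00 + $2.00 + $1.00 = $8.00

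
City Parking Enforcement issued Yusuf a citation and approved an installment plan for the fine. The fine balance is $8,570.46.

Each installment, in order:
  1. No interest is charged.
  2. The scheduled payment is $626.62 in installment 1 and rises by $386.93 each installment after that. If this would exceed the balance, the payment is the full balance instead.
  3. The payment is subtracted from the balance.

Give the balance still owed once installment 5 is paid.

$1,568.06

Installment 1: $8,570.46 − $626.62 → $7,943.84
Installment 2: $7,943.84 − $1,013.55 → $6,930.29
Installment 3: $6,930.29 − $1,400.48 → $5,529.81
Installment 4: $5,529.81 − $1,787.41 → $3,742.40
Installment 5: $3,742.40 − $2,174.34 → $1,568.06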